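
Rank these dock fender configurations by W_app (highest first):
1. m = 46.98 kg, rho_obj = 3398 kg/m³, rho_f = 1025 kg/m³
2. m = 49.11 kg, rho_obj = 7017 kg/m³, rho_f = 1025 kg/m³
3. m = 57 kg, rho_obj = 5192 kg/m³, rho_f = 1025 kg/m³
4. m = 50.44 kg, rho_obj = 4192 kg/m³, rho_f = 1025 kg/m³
Case 1: W_app = 321.9 N
Case 2: W_app = 411.4 N
Case 3: W_app = 448.8 N
Case 4: W_app = 373.8 N
Ranking (highest first): 3, 2, 4, 1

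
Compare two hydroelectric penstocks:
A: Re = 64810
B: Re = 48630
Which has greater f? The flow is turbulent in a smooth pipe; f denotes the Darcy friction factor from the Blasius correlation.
f(A) = 0.01981, f(B) = 0.02128. Answer: B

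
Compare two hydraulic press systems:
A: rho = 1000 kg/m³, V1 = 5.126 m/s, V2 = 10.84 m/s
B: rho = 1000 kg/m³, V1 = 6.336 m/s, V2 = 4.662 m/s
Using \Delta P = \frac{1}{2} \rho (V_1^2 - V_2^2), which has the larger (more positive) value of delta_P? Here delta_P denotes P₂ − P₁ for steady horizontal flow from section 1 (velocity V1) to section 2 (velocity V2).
delta_P(A) = -45.61 kPa, delta_P(B) = 9.205 kPa. Answer: B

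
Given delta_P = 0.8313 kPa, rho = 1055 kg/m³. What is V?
Formula: V = \sqrt{\frac{2 \Delta P}{\rho}}
V = √(2·(0.8313·1000)/1055) = 1.255 m/s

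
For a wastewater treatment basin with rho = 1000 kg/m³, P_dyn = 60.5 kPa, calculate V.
Formula: P_{dyn} = \frac{1}{2} \rho V^2
Substituting knowns: 60.5 = 0.5·1000·V²/1000
Solving for V: V = √(2·(60.5·1000)/1000) = 11 m/s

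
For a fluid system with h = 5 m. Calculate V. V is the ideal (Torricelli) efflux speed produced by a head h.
Formula: V = \sqrt{2 g h}
V = √(2·9.81·5) = 9.905 m/s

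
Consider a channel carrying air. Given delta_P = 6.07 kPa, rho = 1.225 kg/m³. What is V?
Formula: V = \sqrt{\frac{2 \Delta P}{\rho}}
V = √(2·(6.07·1000)/1.225) = 99.55 m/s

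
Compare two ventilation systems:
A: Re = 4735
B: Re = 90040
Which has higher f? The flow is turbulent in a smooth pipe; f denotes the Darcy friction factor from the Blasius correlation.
f(A) = 0.03809, f(B) = 0.01824. Answer: A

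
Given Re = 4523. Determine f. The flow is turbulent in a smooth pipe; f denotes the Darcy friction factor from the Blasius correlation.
Formula: f = \frac{0.316}{Re^{0.25}}
f = 0.316/4523^0.25 = 0.03853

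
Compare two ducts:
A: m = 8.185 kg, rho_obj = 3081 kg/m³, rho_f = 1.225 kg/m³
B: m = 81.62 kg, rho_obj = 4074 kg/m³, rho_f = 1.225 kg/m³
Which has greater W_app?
W_app(A) = 80.26 N, W_app(B) = 800.5 N. Answer: B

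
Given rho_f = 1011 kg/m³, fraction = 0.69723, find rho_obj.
Formula: f_{sub} = \frac{\rho_{obj}}{\rho_f}
Substituting knowns: 0.69723 = rho_obj/1011
Solving for rho_obj: rho_obj = 0.69723·1011 = 704.9 kg/m³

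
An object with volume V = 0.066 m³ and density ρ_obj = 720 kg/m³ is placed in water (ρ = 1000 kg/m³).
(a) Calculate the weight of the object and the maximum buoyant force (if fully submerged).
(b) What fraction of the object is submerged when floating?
(a) W=rho_obj*g*V=720*9.81*0.066=466.2 N; F_B(max)=rho*g*V=1000*9.81*0.066=647.5 N
(b) Floating fraction=rho_obj/rho=720/1000=0.720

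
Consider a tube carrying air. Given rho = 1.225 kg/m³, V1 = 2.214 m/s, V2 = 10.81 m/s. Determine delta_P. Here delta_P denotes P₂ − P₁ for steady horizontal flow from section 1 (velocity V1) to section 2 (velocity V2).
Formula: \Delta P = \frac{1}{2} \rho (V_1^2 - V_2^2)
delta_P = 0.5·1.225·(2.214² − 10.81²)/1000 = -0.06857 kPa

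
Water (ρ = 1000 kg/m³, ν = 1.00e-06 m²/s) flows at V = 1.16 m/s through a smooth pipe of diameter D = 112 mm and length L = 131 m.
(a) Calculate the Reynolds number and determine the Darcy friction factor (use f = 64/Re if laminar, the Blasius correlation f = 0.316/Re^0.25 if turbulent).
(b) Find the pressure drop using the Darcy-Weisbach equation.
(a) Re = V·D/ν = 1.16·0.112/1.00e-06 = 129920 → turbulent (Re > 4000); f = 0.316/Re^0.25 = 0.316/129920^0.25 = 0.016644 (Blasius is strictly valid for Re ≲ 1e5; used here as the smooth-pipe estimate the problem specifies)
(b) Darcy-Weisbach: ΔP = f·(L/D)·½ρV²/1000 = 0.016644·(131/0.112)·½·1000·1.16²/1000 = 13.1 kPa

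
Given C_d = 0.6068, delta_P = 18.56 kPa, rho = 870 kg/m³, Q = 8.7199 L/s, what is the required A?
Formula: Q = C_d A \sqrt{\frac{2 \Delta P}{\rho}}
Substituting knowns: 8.7199 = 0.6068·A·√(2·(18.56·1000)/870)·1000
Solving for A: A = (8.7199/1000)/(0.6068·√(2·(18.56·1000)/870)) = 0.0022 m²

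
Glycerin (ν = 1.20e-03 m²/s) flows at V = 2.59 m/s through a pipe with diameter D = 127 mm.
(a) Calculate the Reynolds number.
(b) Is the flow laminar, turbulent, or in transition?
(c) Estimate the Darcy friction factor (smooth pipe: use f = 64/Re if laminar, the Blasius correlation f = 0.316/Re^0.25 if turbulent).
(a) Re = V·D/ν = 2.59·0.127/1.20e-03 = 274.11
(b) Flow regime: laminar (Re < 2300)
(c) Friction factor: f = 64/Re = 64/274.11 = 0.2335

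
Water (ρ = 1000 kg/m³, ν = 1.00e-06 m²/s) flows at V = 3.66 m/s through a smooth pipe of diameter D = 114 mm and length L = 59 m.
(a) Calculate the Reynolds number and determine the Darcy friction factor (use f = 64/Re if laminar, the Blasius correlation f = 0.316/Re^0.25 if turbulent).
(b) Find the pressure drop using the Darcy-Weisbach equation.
(a) Re = V·D/ν = 3.66·0.114/1.00e-06 = 417240 → turbulent (Re > 4000); f = 0.316/Re^0.25 = 0.316/417240^0.25 = 0.012433 (Blasius is strictly valid for Re ≲ 1e5; used here as the smooth-pipe estimate the problem specifies)
(b) Darcy-Weisbach: ΔP = f·(L/D)·½ρV²/1000 = 0.012433·(59/0.114)·½·1000·3.66²/1000 = 43.1 kPa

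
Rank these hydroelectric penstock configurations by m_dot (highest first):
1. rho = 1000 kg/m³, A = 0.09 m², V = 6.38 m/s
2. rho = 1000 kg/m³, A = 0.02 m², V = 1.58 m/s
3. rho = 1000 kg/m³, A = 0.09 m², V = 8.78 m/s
Case 1: m_dot = 574.2 kg/s
Case 2: m_dot = 31.6 kg/s
Case 3: m_dot = 790.2 kg/s
Ranking (highest first): 3, 1, 2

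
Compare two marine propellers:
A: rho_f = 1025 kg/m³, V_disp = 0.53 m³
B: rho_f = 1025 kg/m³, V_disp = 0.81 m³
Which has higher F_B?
F_B(A) = 5329 N, F_B(B) = 8145 N. Answer: B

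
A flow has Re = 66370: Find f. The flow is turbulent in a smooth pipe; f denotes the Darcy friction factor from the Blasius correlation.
Formula: f = \frac{0.316}{Re^{0.25}}
f = 0.316/66370^0.25 = 0.01969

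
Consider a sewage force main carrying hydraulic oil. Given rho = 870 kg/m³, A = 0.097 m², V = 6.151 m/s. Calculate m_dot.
Formula: \dot{m} = \rho A V
m_dot = 870·0.097·6.151 = 519.1 kg/s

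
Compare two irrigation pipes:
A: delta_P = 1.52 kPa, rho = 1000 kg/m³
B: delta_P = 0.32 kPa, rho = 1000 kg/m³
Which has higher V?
V(A) = 1.744 m/s, V(B) = 0.8 m/s. Answer: A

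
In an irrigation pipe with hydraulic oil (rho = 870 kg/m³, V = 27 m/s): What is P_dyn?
Formula: P_{dyn} = \frac{1}{2} \rho V^2
P_dyn = 0.5·870·27²/1000 = 317.1 kPa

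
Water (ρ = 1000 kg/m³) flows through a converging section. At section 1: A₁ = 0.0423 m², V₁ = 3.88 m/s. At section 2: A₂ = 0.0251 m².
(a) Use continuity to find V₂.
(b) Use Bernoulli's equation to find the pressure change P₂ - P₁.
(a) Continuity: A₁V₁=A₂V₂ -> V₂=A₁V₁/A₂=0.0423*3.88/0.0251=6.54 m/s
(b) Bernoulli: P₂-P₁=0.5*rho*(V₁^2-V₂^2)/1000=0.5*1000*(3.88^2-6.54^2)/1000=-13.86 kPa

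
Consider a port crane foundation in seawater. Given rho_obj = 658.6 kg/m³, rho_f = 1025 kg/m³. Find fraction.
Formula: f_{sub} = \frac{\rho_{obj}}{\rho_f}
fraction = 658.6/1025 = 0.6425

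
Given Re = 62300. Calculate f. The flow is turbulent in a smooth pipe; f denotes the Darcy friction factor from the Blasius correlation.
Formula: f = \frac{0.316}{Re^{0.25}}
f = 0.316/62300^0.25 = 0.02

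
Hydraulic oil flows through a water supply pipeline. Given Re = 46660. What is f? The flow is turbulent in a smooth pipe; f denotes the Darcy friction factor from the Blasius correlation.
Formula: f = \frac{0.316}{Re^{0.25}}
f = 0.316/46660^0.25 = 0.0215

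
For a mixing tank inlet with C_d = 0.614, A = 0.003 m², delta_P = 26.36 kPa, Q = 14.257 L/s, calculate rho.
Formula: Q = C_d A \sqrt{\frac{2 \Delta P}{\rho}}
Substituting knowns: 14.257 = 0.614·0.003·√(2·(26.36·1000)/rho)·1000
Solving for rho: rho = 2·(26.36·1000)/((14.257/1000)/(0.614·0.003))² = 880 kg/m³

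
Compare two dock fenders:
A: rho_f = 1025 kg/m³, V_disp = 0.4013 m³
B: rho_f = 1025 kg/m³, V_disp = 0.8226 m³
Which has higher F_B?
F_B(A) = 4035 N, F_B(B) = 8271 N. Answer: B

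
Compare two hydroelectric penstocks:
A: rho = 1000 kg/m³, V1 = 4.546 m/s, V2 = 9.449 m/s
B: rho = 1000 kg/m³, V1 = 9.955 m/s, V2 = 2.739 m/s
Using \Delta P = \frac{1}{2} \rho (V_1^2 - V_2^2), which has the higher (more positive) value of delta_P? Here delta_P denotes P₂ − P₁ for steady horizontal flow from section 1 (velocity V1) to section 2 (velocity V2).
delta_P(A) = -34.31 kPa, delta_P(B) = 45.8 kPa. Answer: B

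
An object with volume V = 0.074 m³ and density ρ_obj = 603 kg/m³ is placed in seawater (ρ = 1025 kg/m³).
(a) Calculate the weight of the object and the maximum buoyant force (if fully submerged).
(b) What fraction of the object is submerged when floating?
(a) W=rho_obj*g*V=603*9.81*0.074=437.7 N; F_B(max)=rho*g*V=1025*9.81*0.074=744.1 N
(b) Floating fraction=rho_obj/rho=603/1025=0.588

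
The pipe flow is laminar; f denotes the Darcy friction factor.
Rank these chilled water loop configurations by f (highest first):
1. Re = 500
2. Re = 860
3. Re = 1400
Case 1: f = 0.128
Case 2: f = 0.07442
Case 3: f = 0.04571
Ranking (highest first): 1, 2, 3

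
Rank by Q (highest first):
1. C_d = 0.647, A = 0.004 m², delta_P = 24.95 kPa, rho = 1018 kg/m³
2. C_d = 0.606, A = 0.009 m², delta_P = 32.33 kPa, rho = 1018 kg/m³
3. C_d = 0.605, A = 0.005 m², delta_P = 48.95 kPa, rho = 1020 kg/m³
Case 1: Q = 18.12 L/s
Case 2: Q = 43.47 L/s
Case 3: Q = 29.64 L/s
Ranking (highest first): 2, 3, 1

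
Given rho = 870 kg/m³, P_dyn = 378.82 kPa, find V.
Formula: P_{dyn} = \frac{1}{2} \rho V^2
Substituting knowns: 378.82 = 0.5·870·V²/1000
Solving for V: V = √(2·(378.82·1000)/870) = 29.51 m/s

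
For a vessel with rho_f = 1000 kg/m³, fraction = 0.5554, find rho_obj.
Formula: f_{sub} = \frac{\rho_{obj}}{\rho_f}
Substituting knowns: 0.5554 = rho_obj/1000
Solving for rho_obj: rho_obj = 0.5554·1000 = 555.4 kg/m³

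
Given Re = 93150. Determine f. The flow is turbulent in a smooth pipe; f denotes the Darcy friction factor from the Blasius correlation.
Formula: f = \frac{0.316}{Re^{0.25}}
f = 0.316/93150^0.25 = 0.01809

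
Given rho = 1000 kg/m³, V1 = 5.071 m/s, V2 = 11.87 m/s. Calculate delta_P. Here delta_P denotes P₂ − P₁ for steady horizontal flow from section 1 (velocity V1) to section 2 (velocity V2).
Formula: \Delta P = \frac{1}{2} \rho (V_1^2 - V_2^2)
delta_P = 0.5·1000·(5.071² − 11.87²)/1000 = -57.59 kPa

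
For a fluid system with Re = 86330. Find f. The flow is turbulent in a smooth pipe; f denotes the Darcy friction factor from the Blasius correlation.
Formula: f = \frac{0.316}{Re^{0.25}}
f = 0.316/86330^0.25 = 0.01844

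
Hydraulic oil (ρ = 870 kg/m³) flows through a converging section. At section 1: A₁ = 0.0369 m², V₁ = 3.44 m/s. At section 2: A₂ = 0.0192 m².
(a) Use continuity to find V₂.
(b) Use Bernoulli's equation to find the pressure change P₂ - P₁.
(a) Continuity: A₁V₁=A₂V₂ -> V₂=A₁V₁/A₂=0.0369*3.44/0.0192=6.61 m/s
(b) Bernoulli: P₂-P₁=0.5*rho*(V₁^2-V₂^2)/1000=0.5*870*(3.44^2-6.61^2)/1000=-13.86 kPa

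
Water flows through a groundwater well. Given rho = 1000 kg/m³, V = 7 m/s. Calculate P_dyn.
Formula: P_{dyn} = \frac{1}{2} \rho V^2
P_dyn = 0.5·1000·7²/1000 = 24.5 kPa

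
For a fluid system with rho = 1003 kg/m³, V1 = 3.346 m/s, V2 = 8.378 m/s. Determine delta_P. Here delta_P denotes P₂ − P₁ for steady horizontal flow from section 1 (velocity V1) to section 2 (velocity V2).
Formula: \Delta P = \frac{1}{2} \rho (V_1^2 - V_2^2)
delta_P = 0.5·1003·(3.346² − 8.378²)/1000 = -29.59 kPa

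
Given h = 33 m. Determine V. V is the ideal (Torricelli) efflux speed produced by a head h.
Formula: V = \sqrt{2 g h}
V = √(2·9.81·33) = 25.45 m/s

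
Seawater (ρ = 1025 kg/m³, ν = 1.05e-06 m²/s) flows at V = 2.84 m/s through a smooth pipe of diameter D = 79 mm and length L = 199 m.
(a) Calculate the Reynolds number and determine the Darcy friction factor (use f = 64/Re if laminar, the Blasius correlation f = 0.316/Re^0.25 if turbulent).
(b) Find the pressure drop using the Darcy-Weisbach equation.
(a) Re = V·D/ν = 2.84·0.079/1.05e-06 = 213680 → turbulent (Re > 4000); f = 0.316/Re^0.25 = 0.316/213680^0.25 = 0.014698 (Blasius is strictly valid for Re ≲ 1e5; used here as the smooth-pipe estimate the problem specifies)
(b) Darcy-Weisbach: ΔP = f·(L/D)·½ρV²/1000 = 0.014698·(199/0.079)·½·1025·2.84²/1000 = 153 kPa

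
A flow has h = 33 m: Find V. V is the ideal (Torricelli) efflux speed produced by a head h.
Formula: V = \sqrt{2 g h}
V = √(2·9.81·33) = 25.45 m/s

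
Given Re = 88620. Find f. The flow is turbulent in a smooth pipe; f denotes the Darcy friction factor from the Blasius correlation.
Formula: f = \frac{0.316}{Re^{0.25}}
f = 0.316/88620^0.25 = 0.01831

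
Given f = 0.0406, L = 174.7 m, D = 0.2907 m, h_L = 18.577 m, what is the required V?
Formula: h_L = f \frac{L}{D} \frac{V^2}{2g}
Substituting knowns: 18.577 = 0.0406·(174.7/0.2907)·V²/(2·9.81)
Solving for V: V = √(18.577·2·9.81/(0.0406·(174.7/0.2907))) = 3.865 m/s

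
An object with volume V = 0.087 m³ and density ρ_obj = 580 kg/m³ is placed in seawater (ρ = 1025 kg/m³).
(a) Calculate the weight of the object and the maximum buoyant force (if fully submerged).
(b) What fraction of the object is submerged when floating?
(a) W=rho_obj*g*V=580*9.81*0.087=495.0 N; F_B(max)=rho*g*V=1025*9.81*0.087=874.8 N
(b) Floating fraction=rho_obj/rho=580/1025=0.566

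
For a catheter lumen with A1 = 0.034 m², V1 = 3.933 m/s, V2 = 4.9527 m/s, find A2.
Formula: V_2 = \frac{A_1 V_1}{A_2}
Substituting knowns: 4.9527 = 0.034·3.933/A2
Solving for A2: A2 = 0.034·3.933/4.9527 = 0.027 m²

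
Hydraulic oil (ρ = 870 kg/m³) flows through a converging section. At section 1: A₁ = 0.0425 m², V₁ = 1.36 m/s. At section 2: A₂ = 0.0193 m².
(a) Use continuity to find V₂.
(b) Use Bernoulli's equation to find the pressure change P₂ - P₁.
(a) Continuity: A₁V₁=A₂V₂ -> V₂=A₁V₁/A₂=0.0425*1.36/0.0193=2.99 m/s
(b) Bernoulli: P₂-P₁=0.5*rho*(V₁^2-V₂^2)/1000=0.5*870*(1.36^2-2.99^2)/1000=-3.084 kPa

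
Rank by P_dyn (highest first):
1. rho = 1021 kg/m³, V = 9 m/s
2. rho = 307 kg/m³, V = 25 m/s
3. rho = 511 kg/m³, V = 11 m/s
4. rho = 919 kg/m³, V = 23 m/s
Case 1: P_dyn = 41.35 kPa
Case 2: P_dyn = 95.94 kPa
Case 3: P_dyn = 30.92 kPa
Case 4: P_dyn = 243.1 kPa
Ranking (highest first): 4, 2, 1, 3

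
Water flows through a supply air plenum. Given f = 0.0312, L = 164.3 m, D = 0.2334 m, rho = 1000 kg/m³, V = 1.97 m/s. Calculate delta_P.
Formula: \Delta P = f \frac{L}{D} \frac{\rho V^2}{2}
delta_P = 0.0312·(164.3/0.2334)·0.5·1000·1.97²/1000 = 42.62 kPa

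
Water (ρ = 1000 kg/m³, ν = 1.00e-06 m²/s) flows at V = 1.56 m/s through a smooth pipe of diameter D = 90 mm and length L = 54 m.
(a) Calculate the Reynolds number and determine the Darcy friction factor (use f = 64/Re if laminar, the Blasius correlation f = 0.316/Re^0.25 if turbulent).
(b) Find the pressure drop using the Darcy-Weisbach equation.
(a) Re = V·D/ν = 1.56·0.09/1.00e-06 = 140400 → turbulent (Re > 4000); f = 0.316/Re^0.25 = 0.316/140400^0.25 = 0.016325 (Blasius is strictly valid for Re ≲ 1e5; used here as the smooth-pipe estimate the problem specifies)
(b) Darcy-Weisbach: ΔP = f·(L/D)·½ρV²/1000 = 0.016325·(54/0.090)·½·1000·1.56²/1000 = 11.92 kPa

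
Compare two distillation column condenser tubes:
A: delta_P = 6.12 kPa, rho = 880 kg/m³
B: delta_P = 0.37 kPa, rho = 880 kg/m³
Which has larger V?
V(A) = 3.729 m/s, V(B) = 0.917 m/s. Answer: A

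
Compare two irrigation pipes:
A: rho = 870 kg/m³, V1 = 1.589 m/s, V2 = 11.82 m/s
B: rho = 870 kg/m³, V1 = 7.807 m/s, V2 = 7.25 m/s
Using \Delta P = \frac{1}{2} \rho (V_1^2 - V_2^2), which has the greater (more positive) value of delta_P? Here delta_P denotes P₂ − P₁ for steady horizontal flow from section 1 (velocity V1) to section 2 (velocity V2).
delta_P(A) = -59.68 kPa, delta_P(B) = 3.648 kPa. Answer: B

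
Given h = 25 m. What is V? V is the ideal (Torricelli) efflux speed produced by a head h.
Formula: V = \sqrt{2 g h}
V = √(2·9.81·25) = 22.15 m/s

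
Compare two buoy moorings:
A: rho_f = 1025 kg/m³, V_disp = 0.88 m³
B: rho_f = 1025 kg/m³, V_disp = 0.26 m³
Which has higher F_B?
F_B(A) = 8849 N, F_B(B) = 2614 N. Answer: A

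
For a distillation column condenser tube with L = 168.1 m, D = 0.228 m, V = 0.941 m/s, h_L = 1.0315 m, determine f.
Formula: h_L = f \frac{L}{D} \frac{V^2}{2g}
Substituting knowns: 1.0315 = f·(168.1/0.228)·0.941²/(2·9.81)
Solving for f: f = 1.0315·2·9.81/((168.1/0.228)·0.941²) = 0.031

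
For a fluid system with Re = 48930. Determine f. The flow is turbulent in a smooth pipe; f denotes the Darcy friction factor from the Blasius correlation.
Formula: f = \frac{0.316}{Re^{0.25}}
f = 0.316/48930^0.25 = 0.02125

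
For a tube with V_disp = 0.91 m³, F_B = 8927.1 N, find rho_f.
Formula: F_B = \rho_f g V_{disp}
Substituting knowns: 8927.1 = rho_f·9.81·0.91
Solving for rho_f: rho_f = 8927.1/(9.81·0.91) = 1000 kg/m³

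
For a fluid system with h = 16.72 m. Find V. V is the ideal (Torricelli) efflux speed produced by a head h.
Formula: V = \sqrt{2 g h}
V = √(2·9.81·16.72) = 18.11 m/s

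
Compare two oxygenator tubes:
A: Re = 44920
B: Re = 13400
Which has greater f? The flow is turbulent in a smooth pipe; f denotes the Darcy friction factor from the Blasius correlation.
f(A) = 0.02171, f(B) = 0.02937. Answer: B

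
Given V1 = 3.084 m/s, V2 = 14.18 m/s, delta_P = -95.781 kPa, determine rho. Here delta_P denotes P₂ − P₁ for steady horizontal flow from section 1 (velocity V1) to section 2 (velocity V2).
Formula: \Delta P = \frac{1}{2} \rho (V_1^2 - V_2^2)
Substituting knowns: -95.781 = 0.5·rho·(3.084² − 14.18²)/1000
Solving for rho: rho = 2·(-95.781·1000)/(3.084² − 14.18²) = 1000 kg/m³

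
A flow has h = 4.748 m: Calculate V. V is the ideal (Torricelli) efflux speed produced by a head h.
Formula: V = \sqrt{2 g h}
V = √(2·9.81·4.748) = 9.652 m/s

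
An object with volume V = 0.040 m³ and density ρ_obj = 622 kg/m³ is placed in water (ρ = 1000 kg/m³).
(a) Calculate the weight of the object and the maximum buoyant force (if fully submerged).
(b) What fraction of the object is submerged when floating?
(a) W=rho_obj*g*V=622*9.81*0.040=244.1 N; F_B(max)=rho*g*V=1000*9.81*0.040=392.4 N
(b) Floating fraction=rho_obj/rho=622/1000=0.622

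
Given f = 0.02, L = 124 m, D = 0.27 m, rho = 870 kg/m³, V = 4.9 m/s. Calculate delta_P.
Formula: \Delta P = f \frac{L}{D} \frac{\rho V^2}{2}
delta_P = 0.02·(124/0.27)·0.5·870·4.9²/1000 = 95.93 kPa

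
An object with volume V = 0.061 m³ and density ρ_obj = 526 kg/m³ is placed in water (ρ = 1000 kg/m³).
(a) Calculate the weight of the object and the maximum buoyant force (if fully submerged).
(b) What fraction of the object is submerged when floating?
(a) W=rho_obj*g*V=526*9.81*0.061=314.8 N; F_B(max)=rho*g*V=1000*9.81*0.061=598.4 N
(b) Floating fraction=rho_obj/rho=526/1000=0.526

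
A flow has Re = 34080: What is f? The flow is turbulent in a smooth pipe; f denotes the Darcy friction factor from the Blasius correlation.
Formula: f = \frac{0.316}{Re^{0.25}}
f = 0.316/34080^0.25 = 0.02326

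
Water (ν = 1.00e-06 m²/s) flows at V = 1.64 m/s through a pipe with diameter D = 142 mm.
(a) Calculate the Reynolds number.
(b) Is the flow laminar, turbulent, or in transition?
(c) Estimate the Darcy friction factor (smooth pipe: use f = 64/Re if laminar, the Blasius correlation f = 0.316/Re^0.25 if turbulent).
(a) Re = V·D/ν = 1.64·0.142/1.00e-06 = 232880
(b) Flow regime: turbulent (Re > 4000)
(c) Friction factor: f = 0.316/Re^0.25 = 0.316/232880^0.25 = 0.01438 (Blasius is strictly valid for Re ≲ 1e5; used here as the smooth-pipe estimate the problem specifies)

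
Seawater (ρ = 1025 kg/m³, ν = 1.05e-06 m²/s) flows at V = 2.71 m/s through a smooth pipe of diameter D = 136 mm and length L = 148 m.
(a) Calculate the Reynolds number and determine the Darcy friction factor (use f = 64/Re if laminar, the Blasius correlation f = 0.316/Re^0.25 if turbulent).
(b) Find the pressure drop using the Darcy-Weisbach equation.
(a) Re = V·D/ν = 2.71·0.136/1.05e-06 = 351010 → turbulent (Re > 4000); f = 0.316/Re^0.25 = 0.316/351010^0.25 = 0.012982 (Blasius is strictly valid for Re ≲ 1e5; used here as the smooth-pipe estimate the problem specifies)
(b) Darcy-Weisbach: ΔP = f·(L/D)·½ρV²/1000 = 0.012982·(148/0.136)·½·1025·2.71²/1000 = 53.17 kPa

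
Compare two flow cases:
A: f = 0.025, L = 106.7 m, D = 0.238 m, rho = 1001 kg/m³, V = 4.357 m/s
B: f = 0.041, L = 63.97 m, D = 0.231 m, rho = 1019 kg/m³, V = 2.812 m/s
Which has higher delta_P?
delta_P(A) = 106.5 kPa, delta_P(B) = 45.74 kPa. Answer: A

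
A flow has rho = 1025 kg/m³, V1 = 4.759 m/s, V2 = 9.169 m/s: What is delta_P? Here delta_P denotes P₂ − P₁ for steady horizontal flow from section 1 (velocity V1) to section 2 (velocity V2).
Formula: \Delta P = \frac{1}{2} \rho (V_1^2 - V_2^2)
delta_P = 0.5·1025·(4.759² − 9.169²)/1000 = -31.48 kPa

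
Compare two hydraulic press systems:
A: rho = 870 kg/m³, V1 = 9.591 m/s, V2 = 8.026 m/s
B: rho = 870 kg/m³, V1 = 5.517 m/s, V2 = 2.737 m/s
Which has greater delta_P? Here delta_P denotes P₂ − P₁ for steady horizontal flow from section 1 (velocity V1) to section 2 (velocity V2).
delta_P(A) = 11.99 kPa, delta_P(B) = 9.982 kPa. Answer: A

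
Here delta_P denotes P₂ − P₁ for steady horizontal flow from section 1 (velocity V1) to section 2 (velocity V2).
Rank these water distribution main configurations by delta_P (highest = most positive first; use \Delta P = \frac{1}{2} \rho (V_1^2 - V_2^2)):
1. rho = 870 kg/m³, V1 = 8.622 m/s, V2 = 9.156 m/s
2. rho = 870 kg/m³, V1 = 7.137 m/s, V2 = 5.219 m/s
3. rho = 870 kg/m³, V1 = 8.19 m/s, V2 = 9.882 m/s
Case 1: delta_P = -4.13 kPa
Case 2: delta_P = 10.31 kPa
Case 3: delta_P = -13.3 kPa
Ranking (highest first): 2, 1, 3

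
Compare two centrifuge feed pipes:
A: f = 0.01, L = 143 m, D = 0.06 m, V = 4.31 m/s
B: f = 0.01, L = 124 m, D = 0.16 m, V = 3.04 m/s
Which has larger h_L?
h_L(A) = 22.57 m, h_L(B) = 3.65 m. Answer: A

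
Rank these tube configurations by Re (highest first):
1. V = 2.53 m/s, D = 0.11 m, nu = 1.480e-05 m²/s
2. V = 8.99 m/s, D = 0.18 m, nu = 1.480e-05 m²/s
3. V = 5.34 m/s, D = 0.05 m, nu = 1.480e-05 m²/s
Case 1: Re = 18804
Case 2: Re = 109338
Case 3: Re = 18041
Ranking (highest first): 2, 1, 3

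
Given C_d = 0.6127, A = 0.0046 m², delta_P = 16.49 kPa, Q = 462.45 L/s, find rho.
Formula: Q = C_d A \sqrt{\frac{2 \Delta P}{\rho}}
Substituting knowns: 462.45 = 0.6127·0.0046·√(2·(16.49·1000)/rho)·1000
Solving for rho: rho = 2·(16.49·1000)/((462.45/1000)/(0.6127·0.0046))² = 1.225 kg/m³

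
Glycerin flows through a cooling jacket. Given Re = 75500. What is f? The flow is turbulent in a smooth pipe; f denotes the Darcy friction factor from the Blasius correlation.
Formula: f = \frac{0.316}{Re^{0.25}}
f = 0.316/75500^0.25 = 0.01906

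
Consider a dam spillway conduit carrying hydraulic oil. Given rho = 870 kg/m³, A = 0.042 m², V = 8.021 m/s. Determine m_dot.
Formula: \dot{m} = \rho A V
m_dot = 870·0.042·8.021 = 293.1 kg/s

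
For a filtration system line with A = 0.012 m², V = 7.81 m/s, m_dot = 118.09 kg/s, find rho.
Formula: \dot{m} = \rho A V
Substituting knowns: 118.09 = rho·0.012·7.81
Solving for rho: rho = 118.09/(0.012·7.81) = 1260 kg/m³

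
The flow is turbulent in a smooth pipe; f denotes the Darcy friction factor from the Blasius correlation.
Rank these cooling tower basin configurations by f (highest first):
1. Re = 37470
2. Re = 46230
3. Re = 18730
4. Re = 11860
Case 1: f = 0.02271
Case 2: f = 0.02155
Case 3: f = 0.02701
Case 4: f = 0.03028
Ranking (highest first): 4, 3, 1, 2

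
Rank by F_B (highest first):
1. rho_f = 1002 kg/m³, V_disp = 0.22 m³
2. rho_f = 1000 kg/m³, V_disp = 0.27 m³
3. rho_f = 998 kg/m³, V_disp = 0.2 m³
Case 1: F_B = 2163 N
Case 2: F_B = 2649 N
Case 3: F_B = 1958 N
Ranking (highest first): 2, 1, 3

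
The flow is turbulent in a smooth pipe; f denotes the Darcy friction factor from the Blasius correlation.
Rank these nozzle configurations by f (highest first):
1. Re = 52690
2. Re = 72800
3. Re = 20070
Case 1: f = 0.02086
Case 2: f = 0.01924
Case 3: f = 0.02655
Ranking (highest first): 3, 1, 2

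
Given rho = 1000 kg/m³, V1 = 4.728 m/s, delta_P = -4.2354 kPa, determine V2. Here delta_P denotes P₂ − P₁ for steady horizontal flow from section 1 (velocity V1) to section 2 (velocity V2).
Formula: \Delta P = \frac{1}{2} \rho (V_1^2 - V_2^2)
Substituting knowns: -4.2354 = 0.5·1000·(4.728² − V2²)/1000
Solving for V2: V2 = √(4.728² − 2·(-4.2354·1000)/1000) = 5.552 m/s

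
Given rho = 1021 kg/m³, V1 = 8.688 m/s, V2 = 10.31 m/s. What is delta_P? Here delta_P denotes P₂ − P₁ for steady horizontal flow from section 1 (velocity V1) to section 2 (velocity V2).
Formula: \Delta P = \frac{1}{2} \rho (V_1^2 - V_2^2)
delta_P = 0.5·1021·(8.688² − 10.31²)/1000 = -15.73 kPa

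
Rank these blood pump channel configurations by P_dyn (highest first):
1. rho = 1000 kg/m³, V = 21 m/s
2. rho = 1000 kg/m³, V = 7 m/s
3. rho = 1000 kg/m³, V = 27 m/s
Case 1: P_dyn = 220.5 kPa
Case 2: P_dyn = 24.5 kPa
Case 3: P_dyn = 364.5 kPa
Ranking (highest first): 3, 1, 2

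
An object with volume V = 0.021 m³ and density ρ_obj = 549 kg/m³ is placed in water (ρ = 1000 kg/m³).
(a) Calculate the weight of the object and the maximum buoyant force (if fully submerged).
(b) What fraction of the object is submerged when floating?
(a) W=rho_obj*g*V=549*9.81*0.021=113.1 N; F_B(max)=rho*g*V=1000*9.81*0.021=206.0 N
(b) Floating fraction=rho_obj/rho=549/1000=0.549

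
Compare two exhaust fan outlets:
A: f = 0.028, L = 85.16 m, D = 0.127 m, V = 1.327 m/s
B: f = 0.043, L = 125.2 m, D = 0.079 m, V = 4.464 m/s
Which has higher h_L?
h_L(A) = 1.685 m, h_L(B) = 69.21 m. Answer: B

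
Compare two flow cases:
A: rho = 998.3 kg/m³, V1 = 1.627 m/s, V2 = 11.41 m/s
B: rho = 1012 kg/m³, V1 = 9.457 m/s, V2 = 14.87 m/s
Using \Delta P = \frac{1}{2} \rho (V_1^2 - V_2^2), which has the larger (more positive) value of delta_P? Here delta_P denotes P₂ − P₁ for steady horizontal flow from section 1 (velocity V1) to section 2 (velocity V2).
delta_P(A) = -63.66 kPa, delta_P(B) = -66.63 kPa. Answer: A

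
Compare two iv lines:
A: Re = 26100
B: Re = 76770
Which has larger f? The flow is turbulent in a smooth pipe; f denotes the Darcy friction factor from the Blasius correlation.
f(A) = 0.02486, f(B) = 0.01898. Answer: A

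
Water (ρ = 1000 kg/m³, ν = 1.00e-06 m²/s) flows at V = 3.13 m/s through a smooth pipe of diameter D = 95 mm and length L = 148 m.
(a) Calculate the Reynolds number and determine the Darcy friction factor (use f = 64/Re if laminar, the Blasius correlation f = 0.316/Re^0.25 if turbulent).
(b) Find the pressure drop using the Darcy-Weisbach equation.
(a) Re = V·D/ν = 3.13·0.095/1.00e-06 = 297350 → turbulent (Re > 4000); f = 0.316/Re^0.25 = 0.316/297350^0.25 = 0.013532 (Blasius is strictly valid for Re ≲ 1e5; used here as the smooth-pipe estimate the problem specifies)
(b) Darcy-Weisbach: ΔP = f·(L/D)·½ρV²/1000 = 0.013532·(148/0.095)·½·1000·3.13²/1000 = 103.3 kPa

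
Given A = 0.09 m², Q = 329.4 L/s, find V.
Formula: Q = A V
Substituting knowns: 329.4 = 0.09·V·1000
Solving for V: V = (329.4/1000)/0.09 = 3.66 m/s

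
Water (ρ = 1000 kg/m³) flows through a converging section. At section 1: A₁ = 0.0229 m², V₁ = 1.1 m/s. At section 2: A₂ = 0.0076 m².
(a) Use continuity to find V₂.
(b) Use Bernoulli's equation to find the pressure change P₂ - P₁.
(a) Continuity: A₁V₁=A₂V₂ -> V₂=A₁V₁/A₂=0.0229*1.1/0.0076=3.31 m/s
(b) Bernoulli: P₂-P₁=0.5*rho*(V₁^2-V₂^2)/1000=0.5*1000*(1.1^2-3.31^2)/1000=-4.873 kPa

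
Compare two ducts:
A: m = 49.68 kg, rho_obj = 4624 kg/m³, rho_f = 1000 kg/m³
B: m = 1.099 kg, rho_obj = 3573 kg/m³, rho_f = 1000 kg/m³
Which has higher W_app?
W_app(A) = 382 N, W_app(B) = 7.764 N. Answer: A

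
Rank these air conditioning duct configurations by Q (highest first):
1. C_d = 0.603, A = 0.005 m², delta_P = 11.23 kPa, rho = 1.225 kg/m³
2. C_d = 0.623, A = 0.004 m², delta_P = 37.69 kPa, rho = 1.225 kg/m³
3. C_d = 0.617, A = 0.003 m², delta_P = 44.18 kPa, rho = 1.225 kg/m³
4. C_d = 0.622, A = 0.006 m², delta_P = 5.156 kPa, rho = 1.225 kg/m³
Case 1: Q = 408.2 L/s
Case 2: Q = 618.2 L/s
Case 3: Q = 497.1 L/s
Case 4: Q = 342.4 L/s
Ranking (highest first): 2, 3, 1, 4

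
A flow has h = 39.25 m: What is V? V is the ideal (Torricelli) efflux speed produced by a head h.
Formula: V = \sqrt{2 g h}
V = √(2·9.81·39.25) = 27.75 m/s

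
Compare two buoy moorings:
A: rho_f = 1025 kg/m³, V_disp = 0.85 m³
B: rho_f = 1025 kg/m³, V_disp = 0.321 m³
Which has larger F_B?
F_B(A) = 8547 N, F_B(B) = 3228 N. Answer: A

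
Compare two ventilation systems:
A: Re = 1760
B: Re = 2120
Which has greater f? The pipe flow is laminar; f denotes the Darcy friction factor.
f(A) = 0.03636, f(B) = 0.03019. Answer: A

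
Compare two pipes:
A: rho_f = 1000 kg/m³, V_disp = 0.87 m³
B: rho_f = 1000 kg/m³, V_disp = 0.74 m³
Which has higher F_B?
F_B(A) = 8535 N, F_B(B) = 7259 N. Answer: A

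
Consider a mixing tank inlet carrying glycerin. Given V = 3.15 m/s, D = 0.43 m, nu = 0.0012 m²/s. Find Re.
Formula: Re = \frac{V D}{\nu}
Re = 3.15·0.43/0.0012 = 1129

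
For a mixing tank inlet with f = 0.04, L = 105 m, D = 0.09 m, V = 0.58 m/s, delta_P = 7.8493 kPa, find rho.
Formula: \Delta P = f \frac{L}{D} \frac{\rho V^2}{2}
Substituting knowns: 7.8493 = 0.04·(105/0.09)·0.5·rho·0.58²/1000
Solving for rho: rho = (7.8493·1000)/(0.04·(105/0.09)·0.5·0.58²) = 1000 kg/m³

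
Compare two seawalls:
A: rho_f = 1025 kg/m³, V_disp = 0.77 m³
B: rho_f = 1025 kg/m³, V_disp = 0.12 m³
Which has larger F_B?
F_B(A) = 7743 N, F_B(B) = 1207 N. Answer: A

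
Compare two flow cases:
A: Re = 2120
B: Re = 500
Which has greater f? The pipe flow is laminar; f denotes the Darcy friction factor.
f(A) = 0.03019, f(B) = 0.128. Answer: B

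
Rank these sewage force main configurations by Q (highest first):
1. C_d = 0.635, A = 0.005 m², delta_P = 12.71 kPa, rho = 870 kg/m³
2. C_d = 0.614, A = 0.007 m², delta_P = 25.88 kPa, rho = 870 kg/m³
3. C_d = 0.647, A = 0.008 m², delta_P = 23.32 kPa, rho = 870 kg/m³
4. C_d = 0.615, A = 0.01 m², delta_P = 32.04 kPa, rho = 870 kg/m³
Case 1: Q = 17.16 L/s
Case 2: Q = 33.15 L/s
Case 3: Q = 37.9 L/s
Case 4: Q = 52.78 L/s
Ranking (highest first): 4, 3, 2, 1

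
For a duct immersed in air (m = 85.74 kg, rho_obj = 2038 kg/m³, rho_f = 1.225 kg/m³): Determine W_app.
Formula: W_{app} = mg\left(1 - \frac{\rho_f}{\rho_{obj}}\right)
W_app = 85.74·9.81·(1 − 1.225/2038) = 840.6 N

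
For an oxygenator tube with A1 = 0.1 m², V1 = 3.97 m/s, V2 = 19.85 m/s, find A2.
Formula: V_2 = \frac{A_1 V_1}{A_2}
Substituting knowns: 19.85 = 0.1·3.97/A2
Solving for A2: A2 = 0.1·3.97/19.85 = 0.02 m²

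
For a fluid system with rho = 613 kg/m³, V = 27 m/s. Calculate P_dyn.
Formula: P_{dyn} = \frac{1}{2} \rho V^2
P_dyn = 0.5·613·27²/1000 = 223.4 kPa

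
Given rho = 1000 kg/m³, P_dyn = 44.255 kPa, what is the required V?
Formula: P_{dyn} = \frac{1}{2} \rho V^2
Substituting knowns: 44.255 = 0.5·1000·V²/1000
Solving for V: V = √(2·(44.255·1000)/1000) = 9.408 m/s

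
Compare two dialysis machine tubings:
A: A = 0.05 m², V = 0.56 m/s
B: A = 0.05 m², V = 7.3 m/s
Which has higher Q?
Q(A) = 28 L/s, Q(B) = 365 L/s. Answer: B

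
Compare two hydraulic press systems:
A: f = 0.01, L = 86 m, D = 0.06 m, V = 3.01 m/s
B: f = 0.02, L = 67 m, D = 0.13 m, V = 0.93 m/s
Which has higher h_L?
h_L(A) = 6.619 m, h_L(B) = 0.4544 m. Answer: A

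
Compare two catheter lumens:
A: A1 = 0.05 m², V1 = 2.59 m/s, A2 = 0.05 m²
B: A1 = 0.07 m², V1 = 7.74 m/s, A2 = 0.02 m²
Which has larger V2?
V2(A) = 2.59 m/s, V2(B) = 27.09 m/s. Answer: B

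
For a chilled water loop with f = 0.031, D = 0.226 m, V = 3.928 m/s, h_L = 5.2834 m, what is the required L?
Formula: h_L = f \frac{L}{D} \frac{V^2}{2g}
Substituting knowns: 5.2834 = 0.031·(L/0.226)·3.928²/(2·9.81)
Solving for L: L = 5.2834·2·9.81·0.226/(0.031·3.928²) = 48.98 m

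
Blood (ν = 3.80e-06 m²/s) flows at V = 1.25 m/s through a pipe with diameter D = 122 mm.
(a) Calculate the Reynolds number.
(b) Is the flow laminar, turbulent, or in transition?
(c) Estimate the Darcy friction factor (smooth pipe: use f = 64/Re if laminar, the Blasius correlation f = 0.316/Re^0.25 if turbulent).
(a) Re = V·D/ν = 1.25·0.122/3.80e-06 = 40132
(b) Flow regime: turbulent (Re > 4000)
(c) Friction factor: f = 0.316/Re^0.25 = 0.316/40132^0.25 = 0.02233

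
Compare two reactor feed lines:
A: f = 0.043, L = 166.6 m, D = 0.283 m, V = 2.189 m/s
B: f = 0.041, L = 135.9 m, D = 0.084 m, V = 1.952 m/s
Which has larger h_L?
h_L(A) = 6.182 m, h_L(B) = 12.88 m. Answer: B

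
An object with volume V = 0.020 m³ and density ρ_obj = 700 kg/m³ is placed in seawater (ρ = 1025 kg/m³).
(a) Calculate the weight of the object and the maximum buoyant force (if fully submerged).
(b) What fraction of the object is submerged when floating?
(a) W=rho_obj*g*V=700*9.81*0.020=137.3 N; F_B(max)=rho*g*V=1025*9.81*0.020=201.1 N
(b) Floating fraction=rho_obj/rho=700/1025=0.683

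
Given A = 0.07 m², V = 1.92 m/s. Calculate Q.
Formula: Q = A V
Q = 0.07·1.92·1000 = 134.4 L/s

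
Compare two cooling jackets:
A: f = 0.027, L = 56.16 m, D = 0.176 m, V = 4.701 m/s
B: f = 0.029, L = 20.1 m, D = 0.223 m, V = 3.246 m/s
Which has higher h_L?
h_L(A) = 9.704 m, h_L(B) = 1.404 m. Answer: A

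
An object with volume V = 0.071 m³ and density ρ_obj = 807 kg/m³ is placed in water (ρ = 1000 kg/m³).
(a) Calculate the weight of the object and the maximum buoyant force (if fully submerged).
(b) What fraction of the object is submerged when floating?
(a) W=rho_obj*g*V=807*9.81*0.071=562.1 N; F_B(max)=rho*g*V=1000*9.81*0.071=696.5 N
(b) Floating fraction=rho_obj/rho=807/1000=0.807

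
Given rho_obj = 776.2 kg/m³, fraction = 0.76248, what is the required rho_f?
Formula: f_{sub} = \frac{\rho_{obj}}{\rho_f}
Substituting knowns: 0.76248 = 776.2/rho_f
Solving for rho_f: rho_f = 776.2/0.76248 = 1018 kg/m³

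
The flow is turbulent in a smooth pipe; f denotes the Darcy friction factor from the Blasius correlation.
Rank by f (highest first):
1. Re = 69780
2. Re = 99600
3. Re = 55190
Case 1: f = 0.01944
Case 2: f = 0.01779
Case 3: f = 0.02062
Ranking (highest first): 3, 1, 2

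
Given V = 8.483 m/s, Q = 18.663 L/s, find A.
Formula: Q = A V
Substituting knowns: 18.663 = A·8.483·1000
Solving for A: A = (18.663/1000)/8.483 = 0.0022 m²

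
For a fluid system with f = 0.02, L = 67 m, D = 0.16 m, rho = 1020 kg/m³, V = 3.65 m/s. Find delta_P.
Formula: \Delta P = f \frac{L}{D} \frac{\rho V^2}{2}
delta_P = 0.02·(67/0.16)·0.5·1020·3.65²/1000 = 56.9 kPa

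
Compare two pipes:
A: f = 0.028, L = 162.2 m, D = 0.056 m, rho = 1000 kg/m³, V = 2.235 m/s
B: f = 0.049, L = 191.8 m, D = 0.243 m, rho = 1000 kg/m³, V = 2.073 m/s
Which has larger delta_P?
delta_P(A) = 202.6 kPa, delta_P(B) = 83.1 kPa. Answer: A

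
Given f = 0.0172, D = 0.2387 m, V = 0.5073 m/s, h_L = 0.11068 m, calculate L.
Formula: h_L = f \frac{L}{D} \frac{V^2}{2g}
Substituting knowns: 0.11068 = 0.0172·(L/0.2387)·0.5073²/(2·9.81)
Solving for L: L = 0.11068·2·9.81·0.2387/(0.0172·0.5073²) = 117.1 m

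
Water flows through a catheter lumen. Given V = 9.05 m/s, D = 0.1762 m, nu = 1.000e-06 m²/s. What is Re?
Formula: Re = \frac{V D}{\nu}
Re = 9.05·0.1762/1.000e-06 = 1.595e+06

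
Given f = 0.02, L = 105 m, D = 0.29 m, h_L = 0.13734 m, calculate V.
Formula: h_L = f \frac{L}{D} \frac{V^2}{2g}
Substituting knowns: 0.13734 = 0.02·(105/0.29)·V²/(2·9.81)
Solving for V: V = √(0.13734·2·9.81/(0.02·(105/0.29))) = 0.61 m/s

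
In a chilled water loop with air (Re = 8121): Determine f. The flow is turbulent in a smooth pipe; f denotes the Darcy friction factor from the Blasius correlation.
Formula: f = \frac{0.316}{Re^{0.25}}
f = 0.316/8121^0.25 = 0.03329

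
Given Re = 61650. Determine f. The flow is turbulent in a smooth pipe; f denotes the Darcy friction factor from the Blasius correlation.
Formula: f = \frac{0.316}{Re^{0.25}}
f = 0.316/61650^0.25 = 0.02005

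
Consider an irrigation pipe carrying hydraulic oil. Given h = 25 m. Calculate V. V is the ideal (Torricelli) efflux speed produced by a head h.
Formula: V = \sqrt{2 g h}
V = √(2·9.81·25) = 22.15 m/s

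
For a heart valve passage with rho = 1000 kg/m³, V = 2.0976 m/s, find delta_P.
Formula: V = \sqrt{\frac{2 \Delta P}{\rho}}
Substituting knowns: 2.0976 = √(2·(delta_P·1000)/1000)
Solving for delta_P: delta_P = 2.0976²·1000/2/1000 = 2.2 kPa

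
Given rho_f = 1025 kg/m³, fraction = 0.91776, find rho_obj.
Formula: f_{sub} = \frac{\rho_{obj}}{\rho_f}
Substituting knowns: 0.91776 = rho_obj/1025
Solving for rho_obj: rho_obj = 0.91776·1025 = 940.7 kg/m³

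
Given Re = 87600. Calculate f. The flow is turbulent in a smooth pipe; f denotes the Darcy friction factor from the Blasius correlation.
Formula: f = \frac{0.316}{Re^{0.25}}
f = 0.316/87600^0.25 = 0.01837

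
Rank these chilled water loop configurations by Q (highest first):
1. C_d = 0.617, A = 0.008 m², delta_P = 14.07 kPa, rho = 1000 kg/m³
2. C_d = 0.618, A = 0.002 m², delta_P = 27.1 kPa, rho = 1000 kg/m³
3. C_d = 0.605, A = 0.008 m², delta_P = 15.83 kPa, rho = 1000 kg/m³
Case 1: Q = 26.18 L/s
Case 2: Q = 9.1 L/s
Case 3: Q = 27.23 L/s
Ranking (highest first): 3, 1, 2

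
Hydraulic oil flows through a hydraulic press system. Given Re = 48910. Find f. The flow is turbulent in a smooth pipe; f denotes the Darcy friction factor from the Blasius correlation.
Formula: f = \frac{0.316}{Re^{0.25}}
f = 0.316/48910^0.25 = 0.02125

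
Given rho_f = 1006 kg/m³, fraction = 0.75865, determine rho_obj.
Formula: f_{sub} = \frac{\rho_{obj}}{\rho_f}
Substituting knowns: 0.75865 = rho_obj/1006
Solving for rho_obj: rho_obj = 0.75865·1006 = 763.2 kg/m³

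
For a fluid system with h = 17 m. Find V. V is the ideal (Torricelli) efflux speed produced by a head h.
Formula: V = \sqrt{2 g h}
V = √(2·9.81·17) = 18.26 m/s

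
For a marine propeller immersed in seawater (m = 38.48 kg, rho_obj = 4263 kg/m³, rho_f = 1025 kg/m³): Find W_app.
Formula: W_{app} = mg\left(1 - \frac{\rho_f}{\rho_{obj}}\right)
W_app = 38.48·9.81·(1 − 1025/4263) = 286.7 N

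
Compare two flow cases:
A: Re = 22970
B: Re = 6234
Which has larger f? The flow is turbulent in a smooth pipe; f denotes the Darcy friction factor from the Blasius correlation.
f(A) = 0.02567, f(B) = 0.03556. Answer: B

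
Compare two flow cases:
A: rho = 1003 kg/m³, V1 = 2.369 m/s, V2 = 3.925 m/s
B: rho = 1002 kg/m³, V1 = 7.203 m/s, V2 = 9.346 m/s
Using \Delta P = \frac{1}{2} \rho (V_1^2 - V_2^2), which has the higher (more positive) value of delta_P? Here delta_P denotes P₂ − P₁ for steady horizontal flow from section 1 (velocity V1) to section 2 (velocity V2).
delta_P(A) = -4.911 kPa, delta_P(B) = -17.77 kPa. Answer: A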